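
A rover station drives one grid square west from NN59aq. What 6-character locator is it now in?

NN49xq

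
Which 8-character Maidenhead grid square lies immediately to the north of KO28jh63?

Latitude extended square 3; +1 → 4.
The longitude characters are unchanged.

KO28jh64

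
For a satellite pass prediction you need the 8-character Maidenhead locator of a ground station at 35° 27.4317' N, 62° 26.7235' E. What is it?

Offset from 180°W / 90°S: lon 242.44539°, lat 125.45719°.
Field: lon ⌊242.44539/20⌋ = 12 → M; lat ⌊125.45719/10⌋ = 12 → M.
Square: lon ⌊2.44539/2⌋ = 1; lat ⌊5.45719/1⌋ = 5.
Subsquare: lon ⌊0.44539/0.0833333⌋ = 5 → f; lat ⌊0.45719/0.0416667⌋ = 10 → k.
Extended square: lon ⌊0.02872/0.00833333⌋ = 3; lat ⌊0.04053/0.00416667⌋ = 9.

MM15fk39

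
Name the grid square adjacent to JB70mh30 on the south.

Latitude extended square 0; −1 → -1, wraps to 9, carry into subsquare.
Latitude subsquare h = 7; −1 → 6 = g.
The longitude characters are unchanged.

JB70mg39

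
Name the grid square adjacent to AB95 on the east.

Longitude square 9; +1 → 10, wraps to 0, carry into field.
Longitude field A = 0; +1 → 1 = B.
The latitude characters are unchanged.

BB05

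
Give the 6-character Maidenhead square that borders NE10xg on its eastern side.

Longitude subsquare x = 23; +1 → 24, wraps to 0 = a, carry into square.
Longitude square 1; +1 → 2.
The latitude characters are unchanged.

NE20ag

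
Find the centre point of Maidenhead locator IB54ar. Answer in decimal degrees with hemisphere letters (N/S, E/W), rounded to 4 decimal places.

75.2708° S, 9.9583° W

Field I=8, B=1: +8·20° lon, +1·10° lat → SW at lon -20°, lat -80°.
Square 5, 4: +5·2° lon, +4·1° lat → SW at lon -10°, lat -76°.
Subsquare a=0, r=17: +0·0.0833333° lon, +17·0.0416667° lat → SW at lon -10°, lat -75.2917°.
Cell spans 0.0833333° lon × 0.0416667° lat. Centre is SW corner plus half of each.
latitude 75.2708° S, longitude 9.9583° W.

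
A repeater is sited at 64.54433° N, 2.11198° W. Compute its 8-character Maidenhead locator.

IP84wn60

Offset from 180°W / 90°S: lon 177.88802°, lat 154.54433°.
Field: 177.88802/20 → 8 → I, 154.54433/10 → 15 → P; chars IP.
Square: 17.88802/2 → 8, 4.54433/1 → 4; chars 84.
Subsquare: 1.88802/0.0833333 → 22 → w, 0.54433/0.0416667 → 13 → n; chars wn.
Extended square: 0.05469/0.00833333 → 6, 0.00266/0.00416667 → 0; chars 60.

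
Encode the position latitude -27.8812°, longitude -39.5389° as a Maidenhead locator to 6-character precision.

Offset from 180°W / 90°S: lon 140.4611°, lat 62.1188°.
Field (20°×10°, letters A–R): 140.4611/20 → 7 → H, 62.1188/10 → 6 → G; chars HG.
Square (2°×1°, digits 0–9): 0.4611/2 → 0, 2.1188/1 → 2; chars 02.
Subsquare (5′×2.5′, letters a–x): 0.4611/0.0833333 → 5 → f, 0.1188/0.0416667 → 2 → c; chars fc.

HG02fc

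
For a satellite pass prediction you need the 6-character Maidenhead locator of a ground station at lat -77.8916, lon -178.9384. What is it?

Offset from 180°W / 90°S: lon 1.0616°, lat 12.1084°.
Field (20°×10°, letters A–R): 1.0616/20 → 0 → A, 12.1084/10 → 1 → B; chars AB.
Square (2°×1°, digits 0–9): 1.0616/2 → 0, 2.1084/1 → 2; chars 02.
Subsquare (5′×2.5′, letters a–x): 1.0616/0.0833333 → 12 → m, 0.1084/0.0416667 → 2 → c; chars mc.

AB02mc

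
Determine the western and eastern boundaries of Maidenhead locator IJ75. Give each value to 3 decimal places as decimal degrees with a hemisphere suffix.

6.000° W, 4.000° W

Field I=8, J=9: +8·20° lon, +9·10° lat → SW at lon -20°, lat 0°.
Square 7, 5: +7·2° lon, +5·1° lat → SW at lon -6°, lat 5°.
Cell spans 2° lon × 1° lat.
west 6.000° W, east 4.000° W.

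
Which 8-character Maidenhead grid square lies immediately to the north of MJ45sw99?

MJ45sx90

Latitude extended square 9; +1 → 10, wraps to 0, carry into subsquare.
Latitude subsquare w = 22; +1 → 23 = x.
The longitude characters are unchanged.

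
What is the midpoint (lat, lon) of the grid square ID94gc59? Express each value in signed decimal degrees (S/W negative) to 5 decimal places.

-55.87708, -1.45417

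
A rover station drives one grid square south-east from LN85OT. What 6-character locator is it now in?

LN85ps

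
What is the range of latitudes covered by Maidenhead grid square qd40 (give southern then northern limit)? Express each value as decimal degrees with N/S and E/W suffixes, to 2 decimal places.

60.00° S, 59.00° S

Field Q=16, D=3: +16·20° lon, +3·10° lat → SW at lon 140°, lat -60°.
Square 4, 0: +4·2° lon, +0·1° lat → SW at lon 148°, lat -60°.
Cell spans 2° lon × 1° lat.
south 60.00° S, north 59.00° S.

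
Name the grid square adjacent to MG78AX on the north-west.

MG69xa

Longitude subsquare a = 0; −1 → -1, wraps to 23 = x, carry into square.
Longitude square 7; −1 → 6.
Latitude subsquare x = 23; +1 → 24, wraps to 0 = a, carry into square.
Latitude square 8; +1 → 9.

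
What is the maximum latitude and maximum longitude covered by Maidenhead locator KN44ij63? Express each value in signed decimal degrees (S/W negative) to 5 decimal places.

Field K=10, N=13: +10·20° lon, +13·10° lat → SW at lon 20°, lat 40°.
Square 4, 4: +4·2° lon, +4·1° lat → SW at lon 28°, lat 44°.
Subsquare i=8, j=9: +8·0.0833333° lon, +9·0.0416667° lat → SW at lon 28.6667°, lat 44.375°.
Extended square 6, 3: +6·0.00833333° lon, +3·0.00416667° lat → SW at lon 28.7167°, lat 44.3875°.
Cell spans 0.00833333° lon × 0.00416667° lat. NE corner is SW corner plus one full cell.
latitude 44.39167, longitude 28.72500.

44.39167, 28.72500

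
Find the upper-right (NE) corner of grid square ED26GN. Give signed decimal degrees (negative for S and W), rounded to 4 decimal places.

-53.4167, -95.4167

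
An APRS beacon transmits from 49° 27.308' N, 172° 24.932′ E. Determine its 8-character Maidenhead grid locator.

RN69ek99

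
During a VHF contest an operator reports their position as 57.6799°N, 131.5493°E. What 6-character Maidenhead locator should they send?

PO57sq

Shift to the Maidenhead origin (180°W, 90°S): lon 311.5493, lat 147.6799.
Field: 311.5493/20 → 15 → P, 147.6799/10 → 14 → O; chars PO.
Square: 11.5493/2 → 5, 7.6799/1 → 7; chars 57.
Subsquare: 1.5493/0.0833333 → 18 → s, 0.6799/0.0416667 → 16 → q; chars sq.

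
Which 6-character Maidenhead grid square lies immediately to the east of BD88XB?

BD98ab

Longitude subsquare x = 23; +1 → 24, wraps to 0 = a, carry into square.
Longitude square 8; +1 → 9.
The latitude characters are unchanged.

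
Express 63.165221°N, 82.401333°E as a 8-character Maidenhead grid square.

NP13ed89

Offset from 180°W / 90°S: lon 262.40133°, lat 153.16522°.
Field (20°×10°, letters A–R): lon ⌊262.40133/20⌋ = 13 → N; lat ⌊153.16522/10⌋ = 15 → P.
Square (2°×1°, digits 0–9): lon ⌊2.40133/2⌋ = 1; lat ⌊3.16522/1⌋ = 3.
Subsquare (5′×2.5′, letters a–x): lon ⌊0.40133/0.0833333⌋ = 4 → e; lat ⌊0.16522/0.0416667⌋ = 3 → d.
Extended square (30″×15″, digits 0–9): lon ⌊0.06800/0.00833333⌋ = 8; lat ⌊0.04022/0.00416667⌋ = 9.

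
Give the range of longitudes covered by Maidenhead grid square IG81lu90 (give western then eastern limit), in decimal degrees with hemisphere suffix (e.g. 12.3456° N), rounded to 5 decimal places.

3.00833° W, 3.00000° W

Field I=8, G=6: +8·20° lon, +6·10° lat → SW at lon -20°, lat -30°.
Square 8, 1: +8·2° lon, +1·1° lat → SW at lon -4°, lat -29°.
Subsquare l=11, u=20: +11·0.0833333° lon, +20·0.0416667° lat → SW at lon -3.08333°, lat -28.1667°.
Extended square 9, 0: +9·0.00833333° lon, +0·0.00416667° lat → SW at lon -3.00833°, lat -28.1667°.
Cell spans 0.00833333° lon × 0.00416667° lat.
west 3.00833° W, east 3.00000° W.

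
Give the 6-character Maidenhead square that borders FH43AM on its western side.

FH33xm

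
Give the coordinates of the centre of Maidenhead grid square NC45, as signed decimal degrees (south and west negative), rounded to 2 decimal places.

Field N=13, C=2: +13·20° lon, +2·10° lat → SW at lon 80°, lat -70°.
Square 4, 5: +4·2° lon, +5·1° lat → SW at lon 88°, lat -65°.
Cell spans 2° lon × 1° lat. Centre is SW corner plus half of each.
latitude -64.50, longitude 89.00.

-64.50, 89.00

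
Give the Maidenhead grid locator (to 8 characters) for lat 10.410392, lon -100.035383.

Add 180° to longitude and 90° to latitude: 79.96462, 100.41039.
Field: lon ⌊79.96462/20⌋ = 3 → D; lat ⌊100.41039/10⌋ = 10 → K.
Square: lon ⌊19.96462/2⌋ = 9; lat ⌊0.41039/1⌋ = 0.
Subsquare: lon ⌊1.96462/0.0833333⌋ = 23 → x; lat ⌊0.41039/0.0416667⌋ = 9 → j.
Extended square: lon ⌊0.04795/0.00833333⌋ = 5; lat ⌊0.03539/0.00416667⌋ = 8.

DK90xj58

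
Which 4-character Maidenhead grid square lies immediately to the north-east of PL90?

Longitude square 9; +1 → 10, wraps to 0, carry into field.
Longitude field P = 15; +1 → 16 = Q.
Latitude square 0; +1 → 1.

QL01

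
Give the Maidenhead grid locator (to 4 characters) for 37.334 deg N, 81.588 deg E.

Add 180° to longitude and 90° to latitude: 261.59, 127.33.
Field (20°×10°, letters A–R): lon ⌊261.59/20⌋ = 13 → N; lat ⌊127.33/10⌋ = 12 → M.
Square (2°×1°, digits 0–9): lon ⌊1.59/2⌋ = 0; lat ⌊7.33/1⌋ = 7.

NM07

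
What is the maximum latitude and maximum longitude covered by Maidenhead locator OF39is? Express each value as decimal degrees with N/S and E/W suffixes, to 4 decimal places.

30.2083° S, 106.7500° E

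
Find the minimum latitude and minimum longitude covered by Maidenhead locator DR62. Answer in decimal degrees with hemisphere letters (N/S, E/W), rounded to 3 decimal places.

Field D=3, R=17: +3·20° lon, +17·10° lat → SW at lon -120°, lat 80°.
Square 6, 2: +6·2° lon, +2·1° lat → SW at lon -108°, lat 82°.
latitude 82.000° N, longitude 108.000° W.

82.000° N, 108.000° W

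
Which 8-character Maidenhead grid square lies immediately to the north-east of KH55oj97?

KH55pj08

Longitude extended square 9; +1 → 10, wraps to 0, carry into subsquare.
Longitude subsquare o = 14; +1 → 15 = p.
Latitude extended square 7; +1 → 8.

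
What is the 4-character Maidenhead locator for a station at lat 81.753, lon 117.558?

OR81

Offset from 180°W / 90°S: lon 297.56°, lat 171.75°.
Field: 297.56/20 → 14 → O, 171.75/10 → 17 → R; chars OR.
Square: 17.56/2 → 8, 1.75/1 → 1; chars 81.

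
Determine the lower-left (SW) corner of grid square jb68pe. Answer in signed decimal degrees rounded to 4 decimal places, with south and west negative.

Field J=9, B=1: +9·20° lon, +1·10° lat → SW at lon 0°, lat -80°.
Square 6, 8: +6·2° lon, +8·1° lat → SW at lon 12°, lat -72°.
Subsquare p=15, e=4: +15·0.0833333° lon, +4·0.0416667° lat → SW at lon 13.25°, lat -71.8333°.
latitude -71.8333, longitude 13.2500.

-71.8333, 13.2500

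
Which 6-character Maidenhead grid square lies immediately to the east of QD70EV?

Longitude subsquare e = 4; +1 → 5 = f.
The latitude characters are unchanged.

QD70fv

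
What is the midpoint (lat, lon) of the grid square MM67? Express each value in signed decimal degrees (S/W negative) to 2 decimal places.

Field M=12, M=12: +12·20° lon, +12·10° lat → SW at lon 60°, lat 30°.
Square 6, 7: +6·2° lon, +7·1° lat → SW at lon 72°, lat 37°.
Cell spans 2° lon × 1° lat. Centre is SW corner plus half of each.
latitude 37.50, longitude 73.00.

37.50, 73.00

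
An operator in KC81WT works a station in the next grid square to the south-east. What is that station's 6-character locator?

KC81xs

Longitude subsquare w = 22; +1 → 23 = x.
Latitude subsquare t = 19; −1 → 18 = s.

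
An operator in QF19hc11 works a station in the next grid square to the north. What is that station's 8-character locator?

QF19hc12

Latitude extended square 1; +1 → 2.
The longitude characters are unchanged.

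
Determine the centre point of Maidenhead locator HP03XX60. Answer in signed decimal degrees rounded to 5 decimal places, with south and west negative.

63.96042, -38.02917

Field H=7, P=15: +7·20° lon, +15·10° lat → SW at lon -40°, lat 60°.
Square 0, 3: +0·2° lon, +3·1° lat → SW at lon -40°, lat 63°.
Subsquare x=23, x=23: +23·0.0833333° lon, +23·0.0416667° lat → SW at lon -38.0833°, lat 63.9583°.
Extended square 6, 0: +6·0.00833333° lon, +0·0.00416667° lat → SW at lon -38.0333°, lat 63.9583°.
Cell spans 0.00833333° lon × 0.00416667° lat. Centre is SW corner plus half of each.
latitude 63.96042, longitude -38.02917.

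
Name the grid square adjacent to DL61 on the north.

DL62

Latitude square 1; +1 → 2.
The longitude characters are unchanged.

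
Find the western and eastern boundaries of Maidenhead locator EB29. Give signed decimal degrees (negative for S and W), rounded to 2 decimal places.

Field E=4, B=1: +4·20° lon, +1·10° lat → SW at lon -100°, lat -80°.
Square 2, 9: +2·2° lon, +9·1° lat → SW at lon -96°, lat -71°.
Cell spans 2° lon × 1° lat.
west -96.00, east -94.00.

-96.00, -94.00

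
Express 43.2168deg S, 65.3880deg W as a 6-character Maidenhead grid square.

Shift to the Maidenhead origin (180°W, 90°S): lon 114.6120, lat 46.7832.
Field: lon ⌊114.6120/20⌋ = 5 → F; lat ⌊46.7832/10⌋ = 4 → E.
Square: lon ⌊14.6120/2⌋ = 7; lat ⌊6.7832/1⌋ = 6.
Subsquare: lon ⌊0.6120/0.0833333⌋ = 7 → h; lat ⌊0.7832/0.0416667⌋ = 18 → s.

FE76hs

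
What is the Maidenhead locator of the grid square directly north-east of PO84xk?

Longitude subsquare x = 23; +1 → 24, wraps to 0 = a, carry into square.
Longitude square 8; +1 → 9.
Latitude subsquare k = 10; +1 → 11 = l.

PO94al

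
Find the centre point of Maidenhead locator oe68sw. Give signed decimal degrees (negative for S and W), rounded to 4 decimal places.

Field O=14, E=4: +14·20° lon, +4·10° lat → SW at lon 100°, lat -50°.
Square 6, 8: +6·2° lon, +8·1° lat → SW at lon 112°, lat -42°.
Subsquare s=18, w=22: +18·0.0833333° lon, +22·0.0416667° lat → SW at lon 113.5°, lat -41.0833°.
Cell spans 0.0833333° lon × 0.0416667° lat. Centre is SW corner plus half of each.
latitude -41.0625, longitude 113.5417.

-41.0625, 113.5417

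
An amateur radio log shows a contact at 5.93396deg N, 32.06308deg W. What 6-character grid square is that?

HJ35xw

Shift to the Maidenhead origin (180°W, 90°S): lon 147.9369, lat 95.9340.
Field: 147.9369/20 → 7 → H, 95.9340/10 → 9 → J; chars HJ.
Square: 7.9369/2 → 3, 5.9340/1 → 5; chars 35.
Subsquare: 1.9369/0.0833333 → 23 → x, 0.9340/0.0416667 → 22 → w; chars xw.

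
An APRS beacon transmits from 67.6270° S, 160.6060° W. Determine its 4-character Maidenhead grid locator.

AC92

Add 180° to longitude and 90° to latitude: 19.39, 22.37.
Field: lon ⌊19.39/20⌋ = 0 → A; lat ⌊22.37/10⌋ = 2 → C.
Square: lon ⌊19.39/2⌋ = 9; lat ⌊2.37/1⌋ = 2.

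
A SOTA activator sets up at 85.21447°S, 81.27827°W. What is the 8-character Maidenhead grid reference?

Shift to the Maidenhead origin (180°W, 90°S): lon 98.72173, lat 4.78553.
Field: 98.72173/20 → 4 → E, 4.78553/10 → 0 → A; chars EA.
Square: 18.72173/2 → 9, 4.78553/1 → 4; chars 94.
Subsquare: 0.72173/0.0833333 → 8 → i, 0.78553/0.0416667 → 18 → s; chars is.
Extended square: 0.05506/0.00833333 → 6, 0.03553/0.00416667 → 8; chars 68.

EA94is68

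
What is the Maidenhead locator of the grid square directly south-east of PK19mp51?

Longitude extended square 5; +1 → 6.
Latitude extended square 1; −1 → 0.

PK19mp60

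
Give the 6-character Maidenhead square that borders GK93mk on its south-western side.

GK93lj

Longitude subsquare m = 12; −1 → 11 = l.
Latitude subsquare k = 10; −1 → 9 = j.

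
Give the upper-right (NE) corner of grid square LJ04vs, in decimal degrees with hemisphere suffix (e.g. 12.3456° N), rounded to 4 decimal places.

Field L=11, J=9: +11·20° lon, +9·10° lat → SW at lon 40°, lat 0°.
Square 0, 4: +0·2° lon, +4·1° lat → SW at lon 40°, lat 4°.
Subsquare v=21, s=18: +21·0.0833333° lon, +18·0.0416667° lat → SW at lon 41.75°, lat 4.75°.
Cell spans 0.0833333° lon × 0.0416667° lat. NE corner is SW corner plus one full cell.
latitude 4.7917° N, longitude 41.8333° E.

4.7917° N, 41.8333° E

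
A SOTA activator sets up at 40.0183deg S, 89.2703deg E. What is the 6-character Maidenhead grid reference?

Offset from 180°W / 90°S: lon 269.2703°, lat 49.9817°.
Field: 269.2703/20 → 13 → N, 49.9817/10 → 4 → E; chars NE.
Square: 9.2703/2 → 4, 9.9817/1 → 9; chars 49.
Subsquare: 1.2703/0.0833333 → 15 → p, 0.9817/0.0416667 → 23 → x; chars px.

NE49px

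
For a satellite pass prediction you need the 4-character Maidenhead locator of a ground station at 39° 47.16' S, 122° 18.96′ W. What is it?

Add 180° to longitude and 90° to latitude: 57.68, 50.21.
Field (20°×10°, letters A–R): lon ⌊57.68/20⌋ = 2 → C; lat ⌊50.21/10⌋ = 5 → F.
Square (2°×1°, digits 0–9): lon ⌊17.68/2⌋ = 8; lat ⌊0.21/1⌋ = 0.

CF80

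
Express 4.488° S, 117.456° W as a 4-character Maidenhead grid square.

DI15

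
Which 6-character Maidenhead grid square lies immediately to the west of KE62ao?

Longitude subsquare a = 0; −1 → -1, wraps to 23 = x, carry into square.
Longitude square 6; −1 → 5.
The latitude characters are unchanged.

KE52xo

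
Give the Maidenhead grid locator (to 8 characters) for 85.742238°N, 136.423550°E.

Shift to the Maidenhead origin (180°W, 90°S): lon 316.42355, lat 175.74224.
Field (20°×10°, letters A–R): lon ⌊316.42355/20⌋ = 15 → P; lat ⌊175.74224/10⌋ = 17 → R.
Square (2°×1°, digits 0–9): lon ⌊16.42355/2⌋ = 8; lat ⌊5.74224/1⌋ = 5.
Subsquare (5′×2.5′, letters a–x): lon ⌊0.42355/0.0833333⌋ = 5 → f; lat ⌊0.74224/0.0416667⌋ = 17 → r.
Extended square (30″×15″, digits 0–9): lon ⌊0.00688/0.00833333⌋ = 0; lat ⌊0.03390/0.00416667⌋ = 8.

PR85fr08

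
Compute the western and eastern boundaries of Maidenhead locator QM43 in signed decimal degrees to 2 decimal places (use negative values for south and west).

148.00, 150.00

Field Q=16, M=12: +16·20° lon, +12·10° lat → SW at lon 140°, lat 30°.
Square 4, 3: +4·2° lon, +3·1° lat → SW at lon 148°, lat 33°.
Cell spans 2° lon × 1° lat.
west 148.00, east 150.00.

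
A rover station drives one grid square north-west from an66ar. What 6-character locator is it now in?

Longitude subsquare a = 0; −1 → -1, wraps to 23 = x, carry into square.
Longitude square 6; −1 → 5.
Latitude subsquare r = 17; +1 → 18 = s.

AN56xs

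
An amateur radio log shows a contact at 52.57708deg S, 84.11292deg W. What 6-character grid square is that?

ED77wk

Add 180° to longitude and 90° to latitude: 95.8871, 37.4229.
Field (20°×10°, letters A–R): 95.8871/20 → 4 → E, 37.4229/10 → 3 → D; chars ED.
Square (2°×1°, digits 0–9): 15.8871/2 → 7, 7.4229/1 → 7; chars 77.
Subsquare (5′×2.5′, letters a–x): 1.8871/0.0833333 → 22 → w, 0.4229/0.0416667 → 10 → k; chars wk.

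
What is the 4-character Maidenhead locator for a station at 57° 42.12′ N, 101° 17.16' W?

Offset from 180°W / 90°S: lon 78.71°, lat 147.70°.
Field (20°×10°, letters A–R): 78.71/20 → 3 → D, 147.70/10 → 14 → O; chars DO.
Square (2°×1°, digits 0–9): 18.71/2 → 9, 7.70/1 → 7; chars 97.

DO97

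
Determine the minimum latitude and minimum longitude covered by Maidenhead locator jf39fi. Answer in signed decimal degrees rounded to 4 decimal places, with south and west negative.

-30.6667, 6.4167

Field J=9, F=5: +9·20° lon, +5·10° lat → SW at lon 0°, lat -40°.
Square 3, 9: +3·2° lon, +9·1° lat → SW at lon 6°, lat -31°.
Subsquare f=5, i=8: +5·0.0833333° lon, +8·0.0416667° lat → SW at lon 6.41667°, lat -30.6667°.
latitude -30.6667, longitude 6.4167.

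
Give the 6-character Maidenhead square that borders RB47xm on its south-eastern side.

RB57al

Longitude subsquare x = 23; +1 → 24, wraps to 0 = a, carry into square.
Longitude square 4; +1 → 5.
Latitude subsquare m = 12; −1 → 11 = l.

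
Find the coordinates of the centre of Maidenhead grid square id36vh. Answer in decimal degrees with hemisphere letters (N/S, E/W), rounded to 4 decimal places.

Field I=8, D=3: +8·20° lon, +3·10° lat → SW at lon -20°, lat -60°.
Square 3, 6: +3·2° lon, +6·1° lat → SW at lon -14°, lat -54°.
Subsquare v=21, h=7: +21·0.0833333° lon, +7·0.0416667° lat → SW at lon -12.25°, lat -53.7083°.
Cell spans 0.0833333° lon × 0.0416667° lat. Centre is SW corner plus half of each.
latitude 53.6875° S, longitude 12.2083° W.

53.6875° S, 12.2083° W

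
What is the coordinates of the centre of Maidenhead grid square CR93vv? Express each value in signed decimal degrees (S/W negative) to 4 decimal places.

83.8958, -120.2083

Field C=2, R=17: +2·20° lon, +17·10° lat → SW at lon -140°, lat 80°.
Square 9, 3: +9·2° lon, +3·1° lat → SW at lon -122°, lat 83°.
Subsquare v=21, v=21: +21·0.0833333° lon, +21·0.0416667° lat → SW at lon -120.25°, lat 83.875°.
Cell spans 0.0833333° lon × 0.0416667° lat. Centre is SW corner plus half of each.
latitude 83.8958, longitude -120.2083.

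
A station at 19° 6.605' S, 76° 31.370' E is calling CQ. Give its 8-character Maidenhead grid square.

MH80gv23

Shift to the Maidenhead origin (180°W, 90°S): lon 256.52283, lat 70.88992.
Field: lon ⌊256.52283/20⌋ = 12 → M; lat ⌊70.88992/10⌋ = 7 → H.
Square: lon ⌊16.52283/2⌋ = 8; lat ⌊0.88992/1⌋ = 0.
Subsquare: lon ⌊0.52283/0.0833333⌋ = 6 → g; lat ⌊0.88992/0.0416667⌋ = 21 → v.
Extended square: lon ⌊0.02283/0.00833333⌋ = 2; lat ⌊0.01492/0.00416667⌋ = 3.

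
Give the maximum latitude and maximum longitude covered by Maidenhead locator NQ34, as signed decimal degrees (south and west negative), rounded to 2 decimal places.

75.00, 88.00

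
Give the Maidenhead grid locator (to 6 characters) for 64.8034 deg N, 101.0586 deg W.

Add 180° to longitude and 90° to latitude: 78.9414, 154.8034.
Field (20°×10°, letters A–R): lon ⌊78.9414/20⌋ = 3 → D; lat ⌊154.8034/10⌋ = 15 → P.
Square (2°×1°, digits 0–9): lon ⌊18.9414/2⌋ = 9; lat ⌊4.8034/1⌋ = 4.
Subsquare (5′×2.5′, letters a–x): lon ⌊0.9414/0.0833333⌋ = 11 → l; lat ⌊0.8034/0.0416667⌋ = 19 → t.

DP94lt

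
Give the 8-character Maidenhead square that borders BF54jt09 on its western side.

BF54it99

Longitude extended square 0; −1 → -1, wraps to 9, carry into subsquare.
Longitude subsquare j = 9; −1 → 8 = i.
The latitude characters are unchanged.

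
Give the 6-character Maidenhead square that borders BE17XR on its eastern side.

Longitude subsquare x = 23; +1 → 24, wraps to 0 = a, carry into square.
Longitude square 1; +1 → 2.
The latitude characters are unchanged.

BE27ar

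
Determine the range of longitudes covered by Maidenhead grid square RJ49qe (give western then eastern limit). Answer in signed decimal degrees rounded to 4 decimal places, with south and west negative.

169.3333, 169.4167

Field R=17, J=9: +17·20° lon, +9·10° lat → SW at lon 160°, lat 0°.
Square 4, 9: +4·2° lon, +9·1° lat → SW at lon 168°, lat 9°.
Subsquare q=16, e=4: +16·0.0833333° lon, +4·0.0416667° lat → SW at lon 169.333°, lat 9.16667°.
Cell spans 0.0833333° lon × 0.0416667° lat.
west 169.3333, east 169.4167.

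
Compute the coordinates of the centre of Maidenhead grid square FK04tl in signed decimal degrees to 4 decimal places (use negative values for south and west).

Field F=5, K=10: +5·20° lon, +10·10° lat → SW at lon -80°, lat 10°.
Square 0, 4: +0·2° lon, +4·1° lat → SW at lon -80°, lat 14°.
Subsquare t=19, l=11: +19·0.0833333° lon, +11·0.0416667° lat → SW at lon -78.4167°, lat 14.4583°.
Cell spans 0.0833333° lon × 0.0416667° lat. Centre is SW corner plus half of each.
latitude 14.4792, longitude -78.3750.

14.4792, -78.3750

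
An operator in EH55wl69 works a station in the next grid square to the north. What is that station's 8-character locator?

EH55wm60

Latitude extended square 9; +1 → 10, wraps to 0, carry into subsquare.
Latitude subsquare l = 11; +1 → 12 = m.
The longitude characters are unchanged.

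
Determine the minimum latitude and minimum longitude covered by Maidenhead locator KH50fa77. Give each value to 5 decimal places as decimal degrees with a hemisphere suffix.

Field K=10, H=7: +10·20° lon, +7·10° lat → SW at lon 20°, lat -20°.
Square 5, 0: +5·2° lon, +0·1° lat → SW at lon 30°, lat -20°.
Subsquare f=5, a=0: +5·0.0833333° lon, +0·0.0416667° lat → SW at lon 30.4167°, lat -20°.
Extended square 7, 7: +7·0.00833333° lon, +7·0.00416667° lat → SW at lon 30.475°, lat -19.9708°.
latitude 19.97083° S, longitude 30.47500° E.

19.97083° S, 30.47500° E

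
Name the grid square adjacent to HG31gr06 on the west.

HG31fr96

Longitude extended square 0; −1 → -1, wraps to 9, carry into subsquare.
Longitude subsquare g = 6; −1 → 5 = f.
The latitude characters are unchanged.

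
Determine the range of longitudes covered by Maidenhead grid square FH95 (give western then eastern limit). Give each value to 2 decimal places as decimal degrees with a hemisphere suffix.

62.00° W, 60.00° W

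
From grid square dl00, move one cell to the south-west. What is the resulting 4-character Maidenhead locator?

CK99

Longitude square 0; −1 → -1, wraps to 9, carry into field.
Longitude field D = 3; −1 → 2 = C.
Latitude square 0; −1 → -1, wraps to 9, carry into field.
Latitude field L = 11; −1 → 10 = K.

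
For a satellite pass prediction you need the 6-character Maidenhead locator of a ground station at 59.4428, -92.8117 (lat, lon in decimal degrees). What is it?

EO39ok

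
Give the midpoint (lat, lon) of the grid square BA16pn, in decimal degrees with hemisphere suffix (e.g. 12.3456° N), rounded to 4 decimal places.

83.4375° S, 156.7083° W

Field B=1, A=0: +1·20° lon, +0·10° lat → SW at lon -160°, lat -90°.
Square 1, 6: +1·2° lon, +6·1° lat → SW at lon -158°, lat -84°.
Subsquare p=15, n=13: +15·0.0833333° lon, +13·0.0416667° lat → SW at lon -156.75°, lat -83.4583°.
Cell spans 0.0833333° lon × 0.0416667° lat. Centre is SW corner plus half of each.
latitude 83.4375° S, longitude 156.7083° W.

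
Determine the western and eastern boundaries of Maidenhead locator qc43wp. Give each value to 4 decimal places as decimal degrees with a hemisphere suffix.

Field Q=16, C=2: +16·20° lon, +2·10° lat → SW at lon 140°, lat -70°.
Square 4, 3: +4·2° lon, +3·1° lat → SW at lon 148°, lat -67°.
Subsquare w=22, p=15: +22·0.0833333° lon, +15·0.0416667° lat → SW at lon 149.833°, lat -66.375°.
Cell spans 0.0833333° lon × 0.0416667° lat.
west 149.8333° E, east 149.9167° E.

149.8333° E, 149.9167° E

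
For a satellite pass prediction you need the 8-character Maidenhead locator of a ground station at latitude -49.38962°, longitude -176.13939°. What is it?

AE10wo36

Add 180° to longitude and 90° to latitude: 3.86061, 40.61038.
Field (20°×10°, letters A–R): 3.86061/20 → 0 → A, 40.61038/10 → 4 → E; chars AE.
Square (2°×1°, digits 0–9): 3.86061/2 → 1, 0.61038/1 → 0; chars 10.
Subsquare (5′×2.5′, letters a–x): 1.86061/0.0833333 → 22 → w, 0.61038/0.0416667 → 14 → o; chars wo.
Extended square (30″×15″, digits 0–9): 0.02728/0.00833333 → 3, 0.02705/0.00416667 → 6; chars 36.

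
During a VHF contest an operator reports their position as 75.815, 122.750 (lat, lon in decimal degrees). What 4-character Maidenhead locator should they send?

PQ15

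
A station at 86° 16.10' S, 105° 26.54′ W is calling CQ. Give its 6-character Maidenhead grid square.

Shift to the Maidenhead origin (180°W, 90°S): lon 74.5577, lat 3.7317.
Field: lon ⌊74.5577/20⌋ = 3 → D; lat ⌊3.7317/10⌋ = 0 → A.
Square: lon ⌊14.5577/2⌋ = 7; lat ⌊3.7317/1⌋ = 3.
Subsquare: lon ⌊0.5577/0.0833333⌋ = 6 → g; lat ⌊0.7317/0.0416667⌋ = 17 → r.

DA73gr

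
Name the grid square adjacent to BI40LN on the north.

BI40lo

Latitude subsquare n = 13; +1 → 14 = o.
The longitude characters are unchanged.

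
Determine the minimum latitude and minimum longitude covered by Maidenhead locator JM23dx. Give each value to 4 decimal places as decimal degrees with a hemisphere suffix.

33.9583° N, 4.2500° E

Field J=9, M=12: +9·20° lon, +12·10° lat → SW at lon 0°, lat 30°.
Square 2, 3: +2·2° lon, +3·1° lat → SW at lon 4°, lat 33°.
Subsquare d=3, x=23: +3·0.0833333° lon, +23·0.0416667° lat → SW at lon 4.25°, lat 33.9583°.
latitude 33.9583° N, longitude 4.2500° E.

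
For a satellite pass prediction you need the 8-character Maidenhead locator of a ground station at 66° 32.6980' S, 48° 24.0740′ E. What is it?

Add 180° to longitude and 90° to latitude: 228.40123, 23.45503.
Field: 228.40123/20 → 11 → L, 23.45503/10 → 2 → C; chars LC.
Square: 8.40123/2 → 4, 3.45503/1 → 3; chars 43.
Subsquare: 0.40123/0.0833333 → 4 → e, 0.45503/0.0416667 → 10 → k; chars ek.
Extended square: 0.06790/0.00833333 → 8, 0.03837/0.00416667 → 9; chars 89.

LC43ek89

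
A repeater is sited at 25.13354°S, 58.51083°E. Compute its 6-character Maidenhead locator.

Add 180° to longitude and 90° to latitude: 238.5108, 64.8665.
Field: 238.5108/20 → 11 → L, 64.8665/10 → 6 → G; chars LG.
Square: 18.5108/2 → 9, 4.8665/1 → 4; chars 94.
Subsquare: 0.5108/0.0833333 → 6 → g, 0.8665/0.0416667 → 20 → u; chars gu.

LG94gu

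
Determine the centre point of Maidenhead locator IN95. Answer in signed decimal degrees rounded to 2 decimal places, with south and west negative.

45.50, -1.00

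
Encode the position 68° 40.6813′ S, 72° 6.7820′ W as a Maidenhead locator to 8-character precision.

Add 180° to longitude and 90° to latitude: 107.88697, 21.32198.
Field: lon ⌊107.88697/20⌋ = 5 → F; lat ⌊21.32198/10⌋ = 2 → C.
Square: lon ⌊7.88697/2⌋ = 3; lat ⌊1.32198/1⌋ = 1.
Subsquare: lon ⌊1.88697/0.0833333⌋ = 22 → w; lat ⌊0.32198/0.0416667⌋ = 7 → h.
Extended square: lon ⌊0.05363/0.00833333⌋ = 6; lat ⌊0.03031/0.00416667⌋ = 7.

FC31wh67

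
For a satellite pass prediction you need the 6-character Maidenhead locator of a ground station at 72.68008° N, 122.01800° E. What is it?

Add 180° to longitude and 90° to latitude: 302.0180, 162.6801.
Field (20°×10°, letters A–R): lon ⌊302.0180/20⌋ = 15 → P; lat ⌊162.6801/10⌋ = 16 → Q.
Square (2°×1°, digits 0–9): lon ⌊2.0180/2⌋ = 1; lat ⌊2.6801/1⌋ = 2.
Subsquare (5′×2.5′, letters a–x): lon ⌊0.0180/0.0833333⌋ = 0 → a; lat ⌊0.6801/0.0416667⌋ = 16 → q.

PQ12aq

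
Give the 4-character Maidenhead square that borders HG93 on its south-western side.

HG82

Longitude square 9; −1 → 8.
Latitude square 3; −1 → 2.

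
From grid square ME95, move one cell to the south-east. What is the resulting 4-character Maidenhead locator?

Longitude square 9; +1 → 10, wraps to 0, carry into field.
Longitude field M = 12; +1 → 13 = N.
Latitude square 5; −1 → 4.

NE04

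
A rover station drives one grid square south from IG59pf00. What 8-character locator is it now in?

Latitude extended square 0; −1 → -1, wraps to 9, carry into subsquare.
Latitude subsquare f = 5; −1 → 4 = e.
The longitude characters are unchanged.

IG59pe09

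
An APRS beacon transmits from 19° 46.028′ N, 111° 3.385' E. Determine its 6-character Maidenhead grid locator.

OK59ms

Add 180° to longitude and 90° to latitude: 291.0564, 109.7671.
Field (20°×10°, letters A–R): 291.0564/20 → 14 → O, 109.7671/10 → 10 → K; chars OK.
Square (2°×1°, digits 0–9): 11.0564/2 → 5, 9.7671/1 → 9; chars 59.
Subsquare (5′×2.5′, letters a–x): 1.0564/0.0833333 → 12 → m, 0.7671/0.0416667 → 18 → s; chars ms.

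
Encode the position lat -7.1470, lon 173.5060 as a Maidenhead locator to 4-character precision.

RI62

Shift to the Maidenhead origin (180°W, 90°S): lon 353.51, lat 82.85.
Field (20°×10°, letters A–R): 353.51/20 → 17 → R, 82.85/10 → 8 → I; chars RI.
Square (2°×1°, digits 0–9): 13.51/2 → 6, 2.85/1 → 2; chars 62.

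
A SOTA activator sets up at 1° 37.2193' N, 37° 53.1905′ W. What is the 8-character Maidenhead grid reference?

HJ11bo38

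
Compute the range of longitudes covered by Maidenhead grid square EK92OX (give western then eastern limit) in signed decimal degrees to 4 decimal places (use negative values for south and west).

-80.8333, -80.7500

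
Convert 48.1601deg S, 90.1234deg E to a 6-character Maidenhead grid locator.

Offset from 180°W / 90°S: lon 270.1234°, lat 41.8399°.
Field: 270.1234/20 → 13 → N, 41.8399/10 → 4 → E; chars NE.
Square: 10.1234/2 → 5, 1.8399/1 → 1; chars 51.
Subsquare: 0.1234/0.0833333 → 1 → b, 0.8399/0.0416667 → 20 → u; chars bu.

NE51bu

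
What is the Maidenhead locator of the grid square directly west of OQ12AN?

OQ02xn

Longitude subsquare a = 0; −1 → -1, wraps to 23 = x, carry into square.
Longitude square 1; −1 → 0.
The latitude characters are unchanged.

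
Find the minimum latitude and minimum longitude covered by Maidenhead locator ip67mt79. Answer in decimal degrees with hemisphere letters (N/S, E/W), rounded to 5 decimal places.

Field I=8, P=15: +8·20° lon, +15·10° lat → SW at lon -20°, lat 60°.
Square 6, 7: +6·2° lon, +7·1° lat → SW at lon -8°, lat 67°.
Subsquare m=12, t=19: +12·0.0833333° lon, +19·0.0416667° lat → SW at lon -7°, lat 67.7917°.
Extended square 7, 9: +7·0.00833333° lon, +9·0.00416667° lat → SW at lon -6.94167°, lat 67.8292°.
latitude 67.82917° N, longitude 6.94167° W.

67.82917° N, 6.94167° W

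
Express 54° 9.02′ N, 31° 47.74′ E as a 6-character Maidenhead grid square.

KO54vd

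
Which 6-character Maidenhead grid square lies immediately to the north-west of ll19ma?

LL19lb

Longitude subsquare m = 12; −1 → 11 = l.
Latitude subsquare a = 0; +1 → 1 = b.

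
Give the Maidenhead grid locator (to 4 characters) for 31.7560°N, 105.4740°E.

Add 180° to longitude and 90° to latitude: 285.47, 121.76.
Field (20°×10°, letters A–R): 285.47/20 → 14 → O, 121.76/10 → 12 → M; chars OM.
Square (2°×1°, digits 0–9): 5.47/2 → 2, 1.76/1 → 1; chars 21.

OM21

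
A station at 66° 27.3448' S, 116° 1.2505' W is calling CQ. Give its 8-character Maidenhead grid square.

DC13xn70

Offset from 180°W / 90°S: lon 63.97916°, lat 23.54425°.
Field: lon ⌊63.97916/20⌋ = 3 → D; lat ⌊23.54425/10⌋ = 2 → C.
Square: lon ⌊3.97916/2⌋ = 1; lat ⌊3.54425/1⌋ = 3.
Subsquare: lon ⌊1.97916/0.0833333⌋ = 23 → x; lat ⌊0.54425/0.0416667⌋ = 13 → n.
Extended square: lon ⌊0.06249/0.00833333⌋ = 7; lat ⌊0.00259/0.00416667⌋ = 0.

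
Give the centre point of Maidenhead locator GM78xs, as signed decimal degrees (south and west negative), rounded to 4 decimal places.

38.7708, -44.0417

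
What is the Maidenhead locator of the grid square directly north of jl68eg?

Latitude subsquare g = 6; +1 → 7 = h.
The longitude characters are unchanged.

JL68eh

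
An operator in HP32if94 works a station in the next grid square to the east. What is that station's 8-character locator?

HP32jf04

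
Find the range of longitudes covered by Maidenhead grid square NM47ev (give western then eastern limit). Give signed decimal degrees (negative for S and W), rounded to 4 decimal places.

88.3333, 88.4167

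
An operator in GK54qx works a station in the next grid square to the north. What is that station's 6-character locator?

GK55qa

Latitude subsquare x = 23; +1 → 24, wraps to 0 = a, carry into square.
Latitude square 4; +1 → 5.
The longitude characters are unchanged.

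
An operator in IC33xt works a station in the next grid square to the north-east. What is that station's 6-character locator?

IC43au

Longitude subsquare x = 23; +1 → 24, wraps to 0 = a, carry into square.
Longitude square 3; +1 → 4.
Latitude subsquare t = 19; +1 → 20 = u.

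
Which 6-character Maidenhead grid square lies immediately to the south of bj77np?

Latitude subsquare p = 15; −1 → 14 = o.
The longitude characters are unchanged.

BJ77no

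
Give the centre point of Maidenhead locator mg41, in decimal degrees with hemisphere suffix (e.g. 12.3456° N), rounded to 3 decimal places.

Field M=12, G=6: +12·20° lon, +6·10° lat → SW at lon 60°, lat -30°.
Square 4, 1: +4·2° lon, +1·1° lat → SW at lon 68°, lat -29°.
Cell spans 2° lon × 1° lat. Centre is SW corner plus half of each.
latitude 28.500° S, longitude 69.000° E.

28.500° S, 69.000° E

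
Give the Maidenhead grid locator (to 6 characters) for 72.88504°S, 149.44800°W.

Offset from 180°W / 90°S: lon 30.5520°, lat 17.1150°.
Field: lon ⌊30.5520/20⌋ = 1 → B; lat ⌊17.1150/10⌋ = 1 → B.
Square: lon ⌊10.5520/2⌋ = 5; lat ⌊7.1150/1⌋ = 7.
Subsquare: lon ⌊0.5520/0.0833333⌋ = 6 → g; lat ⌊0.1150/0.0416667⌋ = 2 → c.

BB57gc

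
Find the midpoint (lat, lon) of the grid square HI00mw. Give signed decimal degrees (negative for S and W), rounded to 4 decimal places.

-9.0625, -38.9583

Field H=7, I=8: +7·20° lon, +8·10° lat → SW at lon -40°, lat -10°.
Square 0, 0: +0·2° lon, +0·1° lat → SW at lon -40°, lat -10°.
Subsquare m=12, w=22: +12·0.0833333° lon, +22·0.0416667° lat → SW at lon -39°, lat -9.08333°.
Cell spans 0.0833333° lon × 0.0416667° lat. Centre is SW corner plus half of each.
latitude -9.0625, longitude -38.9583.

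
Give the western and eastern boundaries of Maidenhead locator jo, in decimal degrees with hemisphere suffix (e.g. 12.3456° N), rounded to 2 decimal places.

0.00° E, 20.00° E

Field J=9, O=14: +9·20° lon, +14·10° lat → SW at lon 0°, lat 50°.
Cell spans 20° lon × 10° lat.
west 0.00° E, east 20.00° E.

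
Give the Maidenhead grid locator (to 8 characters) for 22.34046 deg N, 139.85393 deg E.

Offset from 180°W / 90°S: lon 319.85393°, lat 112.34046°.
Field (20°×10°, letters A–R): lon ⌊319.85393/20⌋ = 15 → P; lat ⌊112.34046/10⌋ = 11 → L.
Square (2°×1°, digits 0–9): lon ⌊19.85393/2⌋ = 9; lat ⌊2.34046/1⌋ = 2.
Subsquare (5′×2.5′, letters a–x): lon ⌊1.85393/0.0833333⌋ = 22 → w; lat ⌊0.34046/0.0416667⌋ = 8 → i.
Extended square (30″×15″, digits 0–9): lon ⌊0.02060/0.00833333⌋ = 2; lat ⌊0.00713/0.00416667⌋ = 1.

PL92wi21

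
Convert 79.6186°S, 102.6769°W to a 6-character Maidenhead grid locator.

Shift to the Maidenhead origin (180°W, 90°S): lon 77.3231, lat 10.3814.
Field: lon ⌊77.3231/20⌋ = 3 → D; lat ⌊10.3814/10⌋ = 1 → B.
Square: lon ⌊17.3231/2⌋ = 8; lat ⌊0.3814/1⌋ = 0.
Subsquare: lon ⌊1.3231/0.0833333⌋ = 15 → p; lat ⌊0.3814/0.0416667⌋ = 9 → j.

DB80pj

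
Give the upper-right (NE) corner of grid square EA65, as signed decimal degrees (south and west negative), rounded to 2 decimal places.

-84.00, -86.00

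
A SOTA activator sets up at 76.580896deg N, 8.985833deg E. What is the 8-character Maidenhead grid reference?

Shift to the Maidenhead origin (180°W, 90°S): lon 188.98583, lat 166.58090.
Field: lon ⌊188.98583/20⌋ = 9 → J; lat ⌊166.58090/10⌋ = 16 → Q.
Square: lon ⌊8.98583/2⌋ = 4; lat ⌊6.58090/1⌋ = 6.
Subsquare: lon ⌊0.98583/0.0833333⌋ = 11 → l; lat ⌊0.58090/0.0416667⌋ = 13 → n.
Extended square: lon ⌊0.06917/0.00833333⌋ = 8; lat ⌊0.03923/0.00416667⌋ = 9.

JQ46ln89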